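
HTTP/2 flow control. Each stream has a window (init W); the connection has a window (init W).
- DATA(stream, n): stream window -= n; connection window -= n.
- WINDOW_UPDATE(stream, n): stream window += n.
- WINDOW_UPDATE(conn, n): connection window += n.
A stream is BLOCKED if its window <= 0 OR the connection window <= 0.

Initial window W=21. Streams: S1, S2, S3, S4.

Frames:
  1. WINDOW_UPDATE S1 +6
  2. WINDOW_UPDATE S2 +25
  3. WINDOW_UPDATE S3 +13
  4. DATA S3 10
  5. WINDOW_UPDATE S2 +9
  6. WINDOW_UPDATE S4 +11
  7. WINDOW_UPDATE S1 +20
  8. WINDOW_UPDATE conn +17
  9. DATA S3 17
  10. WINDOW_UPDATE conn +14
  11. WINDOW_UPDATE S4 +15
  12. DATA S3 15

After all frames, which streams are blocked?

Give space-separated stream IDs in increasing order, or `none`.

Op 1: conn=21 S1=27 S2=21 S3=21 S4=21 blocked=[]
Op 2: conn=21 S1=27 S2=46 S3=21 S4=21 blocked=[]
Op 3: conn=21 S1=27 S2=46 S3=34 S4=21 blocked=[]
Op 4: conn=11 S1=27 S2=46 S3=24 S4=21 blocked=[]
Op 5: conn=11 S1=27 S2=55 S3=24 S4=21 blocked=[]
Op 6: conn=11 S1=27 S2=55 S3=24 S4=32 blocked=[]
Op 7: conn=11 S1=47 S2=55 S3=24 S4=32 blocked=[]
Op 8: conn=28 S1=47 S2=55 S3=24 S4=32 blocked=[]
Op 9: conn=11 S1=47 S2=55 S3=7 S4=32 blocked=[]
Op 10: conn=25 S1=47 S2=55 S3=7 S4=32 blocked=[]
Op 11: conn=25 S1=47 S2=55 S3=7 S4=47 blocked=[]
Op 12: conn=10 S1=47 S2=55 S3=-8 S4=47 blocked=[3]

Answer: S3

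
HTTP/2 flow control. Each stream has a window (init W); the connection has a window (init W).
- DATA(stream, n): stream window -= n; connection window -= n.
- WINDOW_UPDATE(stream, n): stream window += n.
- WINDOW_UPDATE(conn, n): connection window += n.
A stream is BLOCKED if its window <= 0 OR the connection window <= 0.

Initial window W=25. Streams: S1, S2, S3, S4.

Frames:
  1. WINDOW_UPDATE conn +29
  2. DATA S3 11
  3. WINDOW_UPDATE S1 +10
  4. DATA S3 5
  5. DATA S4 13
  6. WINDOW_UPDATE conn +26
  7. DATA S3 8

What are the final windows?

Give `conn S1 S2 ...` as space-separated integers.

Answer: 43 35 25 1 12

Derivation:
Op 1: conn=54 S1=25 S2=25 S3=25 S4=25 blocked=[]
Op 2: conn=43 S1=25 S2=25 S3=14 S4=25 blocked=[]
Op 3: conn=43 S1=35 S2=25 S3=14 S4=25 blocked=[]
Op 4: conn=38 S1=35 S2=25 S3=9 S4=25 blocked=[]
Op 5: conn=25 S1=35 S2=25 S3=9 S4=12 blocked=[]
Op 6: conn=51 S1=35 S2=25 S3=9 S4=12 blocked=[]
Op 7: conn=43 S1=35 S2=25 S3=1 S4=12 blocked=[]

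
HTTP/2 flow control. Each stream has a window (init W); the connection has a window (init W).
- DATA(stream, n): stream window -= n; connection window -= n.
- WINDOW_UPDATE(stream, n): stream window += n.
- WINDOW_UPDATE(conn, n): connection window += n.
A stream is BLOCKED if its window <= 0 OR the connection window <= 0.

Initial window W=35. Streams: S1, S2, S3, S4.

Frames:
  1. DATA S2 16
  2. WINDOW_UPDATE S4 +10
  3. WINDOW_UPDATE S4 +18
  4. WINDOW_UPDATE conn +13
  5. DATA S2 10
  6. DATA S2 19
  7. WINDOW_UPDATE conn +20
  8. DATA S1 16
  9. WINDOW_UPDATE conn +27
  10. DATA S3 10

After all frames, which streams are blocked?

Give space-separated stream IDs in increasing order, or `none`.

Op 1: conn=19 S1=35 S2=19 S3=35 S4=35 blocked=[]
Op 2: conn=19 S1=35 S2=19 S3=35 S4=45 blocked=[]
Op 3: conn=19 S1=35 S2=19 S3=35 S4=63 blocked=[]
Op 4: conn=32 S1=35 S2=19 S3=35 S4=63 blocked=[]
Op 5: conn=22 S1=35 S2=9 S3=35 S4=63 blocked=[]
Op 6: conn=3 S1=35 S2=-10 S3=35 S4=63 blocked=[2]
Op 7: conn=23 S1=35 S2=-10 S3=35 S4=63 blocked=[2]
Op 8: conn=7 S1=19 S2=-10 S3=35 S4=63 blocked=[2]
Op 9: conn=34 S1=19 S2=-10 S3=35 S4=63 blocked=[2]
Op 10: conn=24 S1=19 S2=-10 S3=25 S4=63 blocked=[2]

Answer: S2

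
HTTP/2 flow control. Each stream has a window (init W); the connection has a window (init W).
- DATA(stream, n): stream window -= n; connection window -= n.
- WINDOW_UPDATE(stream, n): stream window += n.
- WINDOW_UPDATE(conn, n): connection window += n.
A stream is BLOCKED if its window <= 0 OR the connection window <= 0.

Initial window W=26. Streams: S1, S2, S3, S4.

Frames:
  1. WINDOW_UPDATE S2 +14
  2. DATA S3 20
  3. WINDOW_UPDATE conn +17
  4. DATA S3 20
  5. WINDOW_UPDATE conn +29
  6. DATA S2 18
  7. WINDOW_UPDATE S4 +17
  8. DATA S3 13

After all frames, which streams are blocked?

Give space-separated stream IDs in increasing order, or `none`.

Answer: S3

Derivation:
Op 1: conn=26 S1=26 S2=40 S3=26 S4=26 blocked=[]
Op 2: conn=6 S1=26 S2=40 S3=6 S4=26 blocked=[]
Op 3: conn=23 S1=26 S2=40 S3=6 S4=26 blocked=[]
Op 4: conn=3 S1=26 S2=40 S3=-14 S4=26 blocked=[3]
Op 5: conn=32 S1=26 S2=40 S3=-14 S4=26 blocked=[3]
Op 6: conn=14 S1=26 S2=22 S3=-14 S4=26 blocked=[3]
Op 7: conn=14 S1=26 S2=22 S3=-14 S4=43 blocked=[3]
Op 8: conn=1 S1=26 S2=22 S3=-27 S4=43 blocked=[3]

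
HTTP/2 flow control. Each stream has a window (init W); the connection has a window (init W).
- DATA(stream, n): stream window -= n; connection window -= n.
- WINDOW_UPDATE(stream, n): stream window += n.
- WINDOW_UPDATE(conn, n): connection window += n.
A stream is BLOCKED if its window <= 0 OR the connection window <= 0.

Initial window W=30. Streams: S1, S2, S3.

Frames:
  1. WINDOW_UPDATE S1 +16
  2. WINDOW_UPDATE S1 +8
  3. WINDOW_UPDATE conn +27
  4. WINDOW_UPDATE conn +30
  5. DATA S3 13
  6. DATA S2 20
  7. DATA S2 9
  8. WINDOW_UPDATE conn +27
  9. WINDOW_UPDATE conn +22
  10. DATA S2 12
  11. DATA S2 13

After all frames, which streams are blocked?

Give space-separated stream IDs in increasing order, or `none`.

Op 1: conn=30 S1=46 S2=30 S3=30 blocked=[]
Op 2: conn=30 S1=54 S2=30 S3=30 blocked=[]
Op 3: conn=57 S1=54 S2=30 S3=30 blocked=[]
Op 4: conn=87 S1=54 S2=30 S3=30 blocked=[]
Op 5: conn=74 S1=54 S2=30 S3=17 blocked=[]
Op 6: conn=54 S1=54 S2=10 S3=17 blocked=[]
Op 7: conn=45 S1=54 S2=1 S3=17 blocked=[]
Op 8: conn=72 S1=54 S2=1 S3=17 blocked=[]
Op 9: conn=94 S1=54 S2=1 S3=17 blocked=[]
Op 10: conn=82 S1=54 S2=-11 S3=17 blocked=[2]
Op 11: conn=69 S1=54 S2=-24 S3=17 blocked=[2]

Answer: S2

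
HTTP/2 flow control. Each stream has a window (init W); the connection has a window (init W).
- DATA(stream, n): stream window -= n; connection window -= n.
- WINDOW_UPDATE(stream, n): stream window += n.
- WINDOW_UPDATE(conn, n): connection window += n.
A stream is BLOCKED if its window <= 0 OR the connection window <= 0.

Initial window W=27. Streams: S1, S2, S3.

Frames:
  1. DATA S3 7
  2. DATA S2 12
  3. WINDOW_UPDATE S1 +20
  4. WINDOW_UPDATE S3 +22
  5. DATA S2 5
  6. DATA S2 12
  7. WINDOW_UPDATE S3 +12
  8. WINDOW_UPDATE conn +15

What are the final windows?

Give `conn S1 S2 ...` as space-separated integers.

Op 1: conn=20 S1=27 S2=27 S3=20 blocked=[]
Op 2: conn=8 S1=27 S2=15 S3=20 blocked=[]
Op 3: conn=8 S1=47 S2=15 S3=20 blocked=[]
Op 4: conn=8 S1=47 S2=15 S3=42 blocked=[]
Op 5: conn=3 S1=47 S2=10 S3=42 blocked=[]
Op 6: conn=-9 S1=47 S2=-2 S3=42 blocked=[1, 2, 3]
Op 7: conn=-9 S1=47 S2=-2 S3=54 blocked=[1, 2, 3]
Op 8: conn=6 S1=47 S2=-2 S3=54 blocked=[2]

Answer: 6 47 -2 54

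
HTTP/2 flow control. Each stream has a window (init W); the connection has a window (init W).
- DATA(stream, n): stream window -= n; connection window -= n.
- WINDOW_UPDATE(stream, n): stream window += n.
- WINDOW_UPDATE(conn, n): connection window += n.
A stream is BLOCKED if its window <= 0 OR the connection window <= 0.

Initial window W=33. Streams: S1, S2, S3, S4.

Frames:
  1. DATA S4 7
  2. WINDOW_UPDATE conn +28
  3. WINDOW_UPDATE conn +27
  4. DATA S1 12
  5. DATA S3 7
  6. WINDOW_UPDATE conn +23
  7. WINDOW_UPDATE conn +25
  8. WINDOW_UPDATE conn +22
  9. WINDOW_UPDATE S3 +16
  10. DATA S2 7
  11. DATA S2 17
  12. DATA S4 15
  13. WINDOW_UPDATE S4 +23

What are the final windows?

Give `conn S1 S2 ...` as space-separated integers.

Op 1: conn=26 S1=33 S2=33 S3=33 S4=26 blocked=[]
Op 2: conn=54 S1=33 S2=33 S3=33 S4=26 blocked=[]
Op 3: conn=81 S1=33 S2=33 S3=33 S4=26 blocked=[]
Op 4: conn=69 S1=21 S2=33 S3=33 S4=26 blocked=[]
Op 5: conn=62 S1=21 S2=33 S3=26 S4=26 blocked=[]
Op 6: conn=85 S1=21 S2=33 S3=26 S4=26 blocked=[]
Op 7: conn=110 S1=21 S2=33 S3=26 S4=26 blocked=[]
Op 8: conn=132 S1=21 S2=33 S3=26 S4=26 blocked=[]
Op 9: conn=132 S1=21 S2=33 S3=42 S4=26 blocked=[]
Op 10: conn=125 S1=21 S2=26 S3=42 S4=26 blocked=[]
Op 11: conn=108 S1=21 S2=9 S3=42 S4=26 blocked=[]
Op 12: conn=93 S1=21 S2=9 S3=42 S4=11 blocked=[]
Op 13: conn=93 S1=21 S2=9 S3=42 S4=34 blocked=[]

Answer: 93 21 9 42 34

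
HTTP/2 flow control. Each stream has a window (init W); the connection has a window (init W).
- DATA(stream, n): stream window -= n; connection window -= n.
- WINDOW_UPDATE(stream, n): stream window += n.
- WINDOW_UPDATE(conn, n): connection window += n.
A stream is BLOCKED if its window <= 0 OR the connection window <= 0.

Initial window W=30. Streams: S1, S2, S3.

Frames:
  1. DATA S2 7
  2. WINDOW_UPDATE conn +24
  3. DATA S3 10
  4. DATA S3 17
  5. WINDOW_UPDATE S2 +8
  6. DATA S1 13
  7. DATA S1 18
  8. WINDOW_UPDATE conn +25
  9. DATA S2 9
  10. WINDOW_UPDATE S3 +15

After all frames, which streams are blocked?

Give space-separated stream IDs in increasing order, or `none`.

Op 1: conn=23 S1=30 S2=23 S3=30 blocked=[]
Op 2: conn=47 S1=30 S2=23 S3=30 blocked=[]
Op 3: conn=37 S1=30 S2=23 S3=20 blocked=[]
Op 4: conn=20 S1=30 S2=23 S3=3 blocked=[]
Op 5: conn=20 S1=30 S2=31 S3=3 blocked=[]
Op 6: conn=7 S1=17 S2=31 S3=3 blocked=[]
Op 7: conn=-11 S1=-1 S2=31 S3=3 blocked=[1, 2, 3]
Op 8: conn=14 S1=-1 S2=31 S3=3 blocked=[1]
Op 9: conn=5 S1=-1 S2=22 S3=3 blocked=[1]
Op 10: conn=5 S1=-1 S2=22 S3=18 blocked=[1]

Answer: S1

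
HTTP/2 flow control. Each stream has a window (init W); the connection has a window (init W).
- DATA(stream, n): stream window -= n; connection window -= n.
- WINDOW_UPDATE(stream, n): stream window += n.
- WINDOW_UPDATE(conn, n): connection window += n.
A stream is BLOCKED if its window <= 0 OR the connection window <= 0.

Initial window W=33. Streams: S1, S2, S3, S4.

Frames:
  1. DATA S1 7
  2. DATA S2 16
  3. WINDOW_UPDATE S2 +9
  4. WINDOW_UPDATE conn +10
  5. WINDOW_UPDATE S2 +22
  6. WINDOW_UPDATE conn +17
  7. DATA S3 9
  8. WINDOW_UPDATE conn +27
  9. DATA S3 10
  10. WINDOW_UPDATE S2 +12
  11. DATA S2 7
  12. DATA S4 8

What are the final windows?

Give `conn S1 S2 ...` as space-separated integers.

Answer: 30 26 53 14 25

Derivation:
Op 1: conn=26 S1=26 S2=33 S3=33 S4=33 blocked=[]
Op 2: conn=10 S1=26 S2=17 S3=33 S4=33 blocked=[]
Op 3: conn=10 S1=26 S2=26 S3=33 S4=33 blocked=[]
Op 4: conn=20 S1=26 S2=26 S3=33 S4=33 blocked=[]
Op 5: conn=20 S1=26 S2=48 S3=33 S4=33 blocked=[]
Op 6: conn=37 S1=26 S2=48 S3=33 S4=33 blocked=[]
Op 7: conn=28 S1=26 S2=48 S3=24 S4=33 blocked=[]
Op 8: conn=55 S1=26 S2=48 S3=24 S4=33 blocked=[]
Op 9: conn=45 S1=26 S2=48 S3=14 S4=33 blocked=[]
Op 10: conn=45 S1=26 S2=60 S3=14 S4=33 blocked=[]
Op 11: conn=38 S1=26 S2=53 S3=14 S4=33 blocked=[]
Op 12: conn=30 S1=26 S2=53 S3=14 S4=25 blocked=[]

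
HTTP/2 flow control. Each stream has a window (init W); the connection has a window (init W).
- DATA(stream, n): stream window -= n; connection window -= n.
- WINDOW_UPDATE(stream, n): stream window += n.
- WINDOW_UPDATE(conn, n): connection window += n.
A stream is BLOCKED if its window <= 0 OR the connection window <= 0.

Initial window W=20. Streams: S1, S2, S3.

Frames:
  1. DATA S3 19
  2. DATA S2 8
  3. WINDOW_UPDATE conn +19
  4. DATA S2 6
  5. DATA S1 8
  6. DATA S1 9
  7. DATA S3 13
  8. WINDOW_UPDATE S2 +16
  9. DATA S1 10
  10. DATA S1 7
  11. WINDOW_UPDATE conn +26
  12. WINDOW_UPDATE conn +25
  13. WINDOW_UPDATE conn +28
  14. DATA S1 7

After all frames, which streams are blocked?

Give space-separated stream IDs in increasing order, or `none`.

Answer: S1 S3

Derivation:
Op 1: conn=1 S1=20 S2=20 S3=1 blocked=[]
Op 2: conn=-7 S1=20 S2=12 S3=1 blocked=[1, 2, 3]
Op 3: conn=12 S1=20 S2=12 S3=1 blocked=[]
Op 4: conn=6 S1=20 S2=6 S3=1 blocked=[]
Op 5: conn=-2 S1=12 S2=6 S3=1 blocked=[1, 2, 3]
Op 6: conn=-11 S1=3 S2=6 S3=1 blocked=[1, 2, 3]
Op 7: conn=-24 S1=3 S2=6 S3=-12 blocked=[1, 2, 3]
Op 8: conn=-24 S1=3 S2=22 S3=-12 blocked=[1, 2, 3]
Op 9: conn=-34 S1=-7 S2=22 S3=-12 blocked=[1, 2, 3]
Op 10: conn=-41 S1=-14 S2=22 S3=-12 blocked=[1, 2, 3]
Op 11: conn=-15 S1=-14 S2=22 S3=-12 blocked=[1, 2, 3]
Op 12: conn=10 S1=-14 S2=22 S3=-12 blocked=[1, 3]
Op 13: conn=38 S1=-14 S2=22 S3=-12 blocked=[1, 3]
Op 14: conn=31 S1=-21 S2=22 S3=-12 blocked=[1, 3]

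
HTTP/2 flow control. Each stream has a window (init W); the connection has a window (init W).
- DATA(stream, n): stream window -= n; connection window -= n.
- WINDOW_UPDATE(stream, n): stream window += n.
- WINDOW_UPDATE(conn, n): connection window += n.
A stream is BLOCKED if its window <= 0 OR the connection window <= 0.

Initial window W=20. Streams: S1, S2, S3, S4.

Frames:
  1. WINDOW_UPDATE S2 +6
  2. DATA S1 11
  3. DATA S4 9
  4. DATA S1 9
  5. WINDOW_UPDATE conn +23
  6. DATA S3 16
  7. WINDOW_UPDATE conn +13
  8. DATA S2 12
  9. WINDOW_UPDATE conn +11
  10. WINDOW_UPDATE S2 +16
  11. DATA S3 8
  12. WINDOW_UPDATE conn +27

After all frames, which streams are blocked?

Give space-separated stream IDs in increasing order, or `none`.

Answer: S1 S3

Derivation:
Op 1: conn=20 S1=20 S2=26 S3=20 S4=20 blocked=[]
Op 2: conn=9 S1=9 S2=26 S3=20 S4=20 blocked=[]
Op 3: conn=0 S1=9 S2=26 S3=20 S4=11 blocked=[1, 2, 3, 4]
Op 4: conn=-9 S1=0 S2=26 S3=20 S4=11 blocked=[1, 2, 3, 4]
Op 5: conn=14 S1=0 S2=26 S3=20 S4=11 blocked=[1]
Op 6: conn=-2 S1=0 S2=26 S3=4 S4=11 blocked=[1, 2, 3, 4]
Op 7: conn=11 S1=0 S2=26 S3=4 S4=11 blocked=[1]
Op 8: conn=-1 S1=0 S2=14 S3=4 S4=11 blocked=[1, 2, 3, 4]
Op 9: conn=10 S1=0 S2=14 S3=4 S4=11 blocked=[1]
Op 10: conn=10 S1=0 S2=30 S3=4 S4=11 blocked=[1]
Op 11: conn=2 S1=0 S2=30 S3=-4 S4=11 blocked=[1, 3]
Op 12: conn=29 S1=0 S2=30 S3=-4 S4=11 blocked=[1, 3]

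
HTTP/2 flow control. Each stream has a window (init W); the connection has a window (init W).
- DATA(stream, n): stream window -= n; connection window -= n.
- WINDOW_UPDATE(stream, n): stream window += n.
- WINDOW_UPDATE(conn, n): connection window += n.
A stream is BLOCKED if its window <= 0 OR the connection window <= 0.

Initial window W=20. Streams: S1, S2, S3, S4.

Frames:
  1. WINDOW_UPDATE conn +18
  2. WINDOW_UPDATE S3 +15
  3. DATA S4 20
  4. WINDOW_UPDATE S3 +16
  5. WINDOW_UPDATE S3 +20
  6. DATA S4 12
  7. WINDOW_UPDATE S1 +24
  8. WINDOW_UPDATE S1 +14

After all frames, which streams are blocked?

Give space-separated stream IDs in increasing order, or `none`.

Op 1: conn=38 S1=20 S2=20 S3=20 S4=20 blocked=[]
Op 2: conn=38 S1=20 S2=20 S3=35 S4=20 blocked=[]
Op 3: conn=18 S1=20 S2=20 S3=35 S4=0 blocked=[4]
Op 4: conn=18 S1=20 S2=20 S3=51 S4=0 blocked=[4]
Op 5: conn=18 S1=20 S2=20 S3=71 S4=0 blocked=[4]
Op 6: conn=6 S1=20 S2=20 S3=71 S4=-12 blocked=[4]
Op 7: conn=6 S1=44 S2=20 S3=71 S4=-12 blocked=[4]
Op 8: conn=6 S1=58 S2=20 S3=71 S4=-12 blocked=[4]

Answer: S4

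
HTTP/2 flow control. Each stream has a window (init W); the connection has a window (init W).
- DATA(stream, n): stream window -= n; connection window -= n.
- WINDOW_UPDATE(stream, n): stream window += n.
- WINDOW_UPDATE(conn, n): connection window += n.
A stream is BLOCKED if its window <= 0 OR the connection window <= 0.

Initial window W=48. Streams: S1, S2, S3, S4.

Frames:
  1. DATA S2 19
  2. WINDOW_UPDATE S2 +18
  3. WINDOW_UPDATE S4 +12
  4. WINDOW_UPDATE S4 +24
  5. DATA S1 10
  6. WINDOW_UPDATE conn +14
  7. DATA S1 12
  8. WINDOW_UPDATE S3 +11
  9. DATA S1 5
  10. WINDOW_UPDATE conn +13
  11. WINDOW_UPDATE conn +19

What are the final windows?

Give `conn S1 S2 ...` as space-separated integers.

Answer: 48 21 47 59 84

Derivation:
Op 1: conn=29 S1=48 S2=29 S3=48 S4=48 blocked=[]
Op 2: conn=29 S1=48 S2=47 S3=48 S4=48 blocked=[]
Op 3: conn=29 S1=48 S2=47 S3=48 S4=60 blocked=[]
Op 4: conn=29 S1=48 S2=47 S3=48 S4=84 blocked=[]
Op 5: conn=19 S1=38 S2=47 S3=48 S4=84 blocked=[]
Op 6: conn=33 S1=38 S2=47 S3=48 S4=84 blocked=[]
Op 7: conn=21 S1=26 S2=47 S3=48 S4=84 blocked=[]
Op 8: conn=21 S1=26 S2=47 S3=59 S4=84 blocked=[]
Op 9: conn=16 S1=21 S2=47 S3=59 S4=84 blocked=[]
Op 10: conn=29 S1=21 S2=47 S3=59 S4=84 blocked=[]
Op 11: conn=48 S1=21 S2=47 S3=59 S4=84 blocked=[]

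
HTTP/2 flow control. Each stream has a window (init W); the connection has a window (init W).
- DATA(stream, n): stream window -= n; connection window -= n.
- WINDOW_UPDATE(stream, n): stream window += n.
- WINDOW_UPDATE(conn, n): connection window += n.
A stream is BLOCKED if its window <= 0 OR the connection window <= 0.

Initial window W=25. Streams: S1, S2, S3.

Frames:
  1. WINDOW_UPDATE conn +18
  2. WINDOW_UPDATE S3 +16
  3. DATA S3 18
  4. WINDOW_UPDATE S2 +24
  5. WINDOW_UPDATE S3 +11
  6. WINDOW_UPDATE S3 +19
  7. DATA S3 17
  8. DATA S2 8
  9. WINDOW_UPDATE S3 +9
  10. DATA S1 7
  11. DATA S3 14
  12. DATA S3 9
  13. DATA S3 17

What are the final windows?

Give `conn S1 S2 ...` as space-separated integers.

Answer: -47 18 41 5

Derivation:
Op 1: conn=43 S1=25 S2=25 S3=25 blocked=[]
Op 2: conn=43 S1=25 S2=25 S3=41 blocked=[]
Op 3: conn=25 S1=25 S2=25 S3=23 blocked=[]
Op 4: conn=25 S1=25 S2=49 S3=23 blocked=[]
Op 5: conn=25 S1=25 S2=49 S3=34 blocked=[]
Op 6: conn=25 S1=25 S2=49 S3=53 blocked=[]
Op 7: conn=8 S1=25 S2=49 S3=36 blocked=[]
Op 8: conn=0 S1=25 S2=41 S3=36 blocked=[1, 2, 3]
Op 9: conn=0 S1=25 S2=41 S3=45 blocked=[1, 2, 3]
Op 10: conn=-7 S1=18 S2=41 S3=45 blocked=[1, 2, 3]
Op 11: conn=-21 S1=18 S2=41 S3=31 blocked=[1, 2, 3]
Op 12: conn=-30 S1=18 S2=41 S3=22 blocked=[1, 2, 3]
Op 13: conn=-47 S1=18 S2=41 S3=5 blocked=[1, 2, 3]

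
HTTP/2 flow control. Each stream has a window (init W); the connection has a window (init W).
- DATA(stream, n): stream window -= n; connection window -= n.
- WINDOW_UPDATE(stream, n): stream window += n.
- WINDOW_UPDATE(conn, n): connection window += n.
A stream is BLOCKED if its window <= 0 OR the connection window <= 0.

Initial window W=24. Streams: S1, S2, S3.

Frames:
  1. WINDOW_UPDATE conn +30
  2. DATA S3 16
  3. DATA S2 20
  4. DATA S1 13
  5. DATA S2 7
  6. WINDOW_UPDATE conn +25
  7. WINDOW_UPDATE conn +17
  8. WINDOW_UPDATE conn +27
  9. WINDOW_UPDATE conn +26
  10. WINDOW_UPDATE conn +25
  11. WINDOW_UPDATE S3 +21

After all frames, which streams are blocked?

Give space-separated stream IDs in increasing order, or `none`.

Op 1: conn=54 S1=24 S2=24 S3=24 blocked=[]
Op 2: conn=38 S1=24 S2=24 S3=8 blocked=[]
Op 3: conn=18 S1=24 S2=4 S3=8 blocked=[]
Op 4: conn=5 S1=11 S2=4 S3=8 blocked=[]
Op 5: conn=-2 S1=11 S2=-3 S3=8 blocked=[1, 2, 3]
Op 6: conn=23 S1=11 S2=-3 S3=8 blocked=[2]
Op 7: conn=40 S1=11 S2=-3 S3=8 blocked=[2]
Op 8: conn=67 S1=11 S2=-3 S3=8 blocked=[2]
Op 9: conn=93 S1=11 S2=-3 S3=8 blocked=[2]
Op 10: conn=118 S1=11 S2=-3 S3=8 blocked=[2]
Op 11: conn=118 S1=11 S2=-3 S3=29 blocked=[2]

Answer: S2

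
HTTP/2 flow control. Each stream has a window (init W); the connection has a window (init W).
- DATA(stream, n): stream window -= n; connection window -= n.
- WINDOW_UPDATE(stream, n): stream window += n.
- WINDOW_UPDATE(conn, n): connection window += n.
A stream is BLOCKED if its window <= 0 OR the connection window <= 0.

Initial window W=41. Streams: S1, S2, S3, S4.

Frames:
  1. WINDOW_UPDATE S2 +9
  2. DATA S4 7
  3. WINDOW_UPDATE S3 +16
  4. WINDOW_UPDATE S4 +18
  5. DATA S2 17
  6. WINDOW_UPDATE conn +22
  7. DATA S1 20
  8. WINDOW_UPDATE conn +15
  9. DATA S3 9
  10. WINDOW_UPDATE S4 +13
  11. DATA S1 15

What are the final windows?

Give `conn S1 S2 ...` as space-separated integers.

Answer: 10 6 33 48 65

Derivation:
Op 1: conn=41 S1=41 S2=50 S3=41 S4=41 blocked=[]
Op 2: conn=34 S1=41 S2=50 S3=41 S4=34 blocked=[]
Op 3: conn=34 S1=41 S2=50 S3=57 S4=34 blocked=[]
Op 4: conn=34 S1=41 S2=50 S3=57 S4=52 blocked=[]
Op 5: conn=17 S1=41 S2=33 S3=57 S4=52 blocked=[]
Op 6: conn=39 S1=41 S2=33 S3=57 S4=52 blocked=[]
Op 7: conn=19 S1=21 S2=33 S3=57 S4=52 blocked=[]
Op 8: conn=34 S1=21 S2=33 S3=57 S4=52 blocked=[]
Op 9: conn=25 S1=21 S2=33 S3=48 S4=52 blocked=[]
Op 10: conn=25 S1=21 S2=33 S3=48 S4=65 blocked=[]
Op 11: conn=10 S1=6 S2=33 S3=48 S4=65 blocked=[]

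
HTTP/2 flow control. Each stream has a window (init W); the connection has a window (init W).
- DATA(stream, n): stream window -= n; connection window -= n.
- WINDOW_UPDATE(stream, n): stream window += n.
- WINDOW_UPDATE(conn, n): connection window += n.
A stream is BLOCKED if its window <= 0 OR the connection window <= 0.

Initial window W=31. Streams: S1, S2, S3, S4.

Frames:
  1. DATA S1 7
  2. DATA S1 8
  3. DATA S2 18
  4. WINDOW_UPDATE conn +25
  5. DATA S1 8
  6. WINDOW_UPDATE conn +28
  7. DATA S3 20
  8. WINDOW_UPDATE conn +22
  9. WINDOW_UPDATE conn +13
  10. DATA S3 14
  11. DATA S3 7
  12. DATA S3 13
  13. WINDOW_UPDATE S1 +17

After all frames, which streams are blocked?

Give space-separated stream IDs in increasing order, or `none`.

Op 1: conn=24 S1=24 S2=31 S3=31 S4=31 blocked=[]
Op 2: conn=16 S1=16 S2=31 S3=31 S4=31 blocked=[]
Op 3: conn=-2 S1=16 S2=13 S3=31 S4=31 blocked=[1, 2, 3, 4]
Op 4: conn=23 S1=16 S2=13 S3=31 S4=31 blocked=[]
Op 5: conn=15 S1=8 S2=13 S3=31 S4=31 blocked=[]
Op 6: conn=43 S1=8 S2=13 S3=31 S4=31 blocked=[]
Op 7: conn=23 S1=8 S2=13 S3=11 S4=31 blocked=[]
Op 8: conn=45 S1=8 S2=13 S3=11 S4=31 blocked=[]
Op 9: conn=58 S1=8 S2=13 S3=11 S4=31 blocked=[]
Op 10: conn=44 S1=8 S2=13 S3=-3 S4=31 blocked=[3]
Op 11: conn=37 S1=8 S2=13 S3=-10 S4=31 blocked=[3]
Op 12: conn=24 S1=8 S2=13 S3=-23 S4=31 blocked=[3]
Op 13: conn=24 S1=25 S2=13 S3=-23 S4=31 blocked=[3]

Answer: S3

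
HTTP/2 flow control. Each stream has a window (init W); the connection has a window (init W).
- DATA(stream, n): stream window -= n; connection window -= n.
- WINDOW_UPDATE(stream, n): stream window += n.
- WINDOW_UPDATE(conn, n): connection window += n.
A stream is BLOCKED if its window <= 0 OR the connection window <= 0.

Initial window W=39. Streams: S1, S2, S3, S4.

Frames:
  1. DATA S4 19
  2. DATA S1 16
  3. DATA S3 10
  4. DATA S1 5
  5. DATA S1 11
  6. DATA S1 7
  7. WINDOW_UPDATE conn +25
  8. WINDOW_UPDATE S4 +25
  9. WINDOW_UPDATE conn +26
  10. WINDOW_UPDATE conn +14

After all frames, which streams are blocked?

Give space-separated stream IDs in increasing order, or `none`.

Answer: S1

Derivation:
Op 1: conn=20 S1=39 S2=39 S3=39 S4=20 blocked=[]
Op 2: conn=4 S1=23 S2=39 S3=39 S4=20 blocked=[]
Op 3: conn=-6 S1=23 S2=39 S3=29 S4=20 blocked=[1, 2, 3, 4]
Op 4: conn=-11 S1=18 S2=39 S3=29 S4=20 blocked=[1, 2, 3, 4]
Op 5: conn=-22 S1=7 S2=39 S3=29 S4=20 blocked=[1, 2, 3, 4]
Op 6: conn=-29 S1=0 S2=39 S3=29 S4=20 blocked=[1, 2, 3, 4]
Op 7: conn=-4 S1=0 S2=39 S3=29 S4=20 blocked=[1, 2, 3, 4]
Op 8: conn=-4 S1=0 S2=39 S3=29 S4=45 blocked=[1, 2, 3, 4]
Op 9: conn=22 S1=0 S2=39 S3=29 S4=45 blocked=[1]
Op 10: conn=36 S1=0 S2=39 S3=29 S4=45 blocked=[1]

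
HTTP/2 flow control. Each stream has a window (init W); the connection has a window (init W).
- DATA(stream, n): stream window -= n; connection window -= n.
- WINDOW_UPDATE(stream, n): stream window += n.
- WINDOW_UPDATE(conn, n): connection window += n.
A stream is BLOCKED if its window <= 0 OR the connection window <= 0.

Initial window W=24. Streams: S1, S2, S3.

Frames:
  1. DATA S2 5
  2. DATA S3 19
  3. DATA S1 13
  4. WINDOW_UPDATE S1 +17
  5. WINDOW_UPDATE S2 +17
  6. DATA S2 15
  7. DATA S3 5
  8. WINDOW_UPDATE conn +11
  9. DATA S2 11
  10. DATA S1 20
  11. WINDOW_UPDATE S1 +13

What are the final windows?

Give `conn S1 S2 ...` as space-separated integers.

Answer: -53 21 10 0

Derivation:
Op 1: conn=19 S1=24 S2=19 S3=24 blocked=[]
Op 2: conn=0 S1=24 S2=19 S3=5 blocked=[1, 2, 3]
Op 3: conn=-13 S1=11 S2=19 S3=5 blocked=[1, 2, 3]
Op 4: conn=-13 S1=28 S2=19 S3=5 blocked=[1, 2, 3]
Op 5: conn=-13 S1=28 S2=36 S3=5 blocked=[1, 2, 3]
Op 6: conn=-28 S1=28 S2=21 S3=5 blocked=[1, 2, 3]
Op 7: conn=-33 S1=28 S2=21 S3=0 blocked=[1, 2, 3]
Op 8: conn=-22 S1=28 S2=21 S3=0 blocked=[1, 2, 3]
Op 9: conn=-33 S1=28 S2=10 S3=0 blocked=[1, 2, 3]
Op 10: conn=-53 S1=8 S2=10 S3=0 blocked=[1, 2, 3]
Op 11: conn=-53 S1=21 S2=10 S3=0 blocked=[1, 2, 3]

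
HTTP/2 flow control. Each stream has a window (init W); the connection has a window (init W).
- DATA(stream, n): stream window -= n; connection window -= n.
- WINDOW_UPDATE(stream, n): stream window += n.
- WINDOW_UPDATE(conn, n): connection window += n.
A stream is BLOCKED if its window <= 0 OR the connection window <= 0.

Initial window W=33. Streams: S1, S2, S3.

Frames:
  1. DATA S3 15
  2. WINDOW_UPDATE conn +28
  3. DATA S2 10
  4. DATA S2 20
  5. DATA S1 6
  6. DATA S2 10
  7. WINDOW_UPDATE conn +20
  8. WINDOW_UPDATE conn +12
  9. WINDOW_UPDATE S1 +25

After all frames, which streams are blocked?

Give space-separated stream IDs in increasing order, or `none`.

Answer: S2

Derivation:
Op 1: conn=18 S1=33 S2=33 S3=18 blocked=[]
Op 2: conn=46 S1=33 S2=33 S3=18 blocked=[]
Op 3: conn=36 S1=33 S2=23 S3=18 blocked=[]
Op 4: conn=16 S1=33 S2=3 S3=18 blocked=[]
Op 5: conn=10 S1=27 S2=3 S3=18 blocked=[]
Op 6: conn=0 S1=27 S2=-7 S3=18 blocked=[1, 2, 3]
Op 7: conn=20 S1=27 S2=-7 S3=18 blocked=[2]
Op 8: conn=32 S1=27 S2=-7 S3=18 blocked=[2]
Op 9: conn=32 S1=52 S2=-7 S3=18 blocked=[2]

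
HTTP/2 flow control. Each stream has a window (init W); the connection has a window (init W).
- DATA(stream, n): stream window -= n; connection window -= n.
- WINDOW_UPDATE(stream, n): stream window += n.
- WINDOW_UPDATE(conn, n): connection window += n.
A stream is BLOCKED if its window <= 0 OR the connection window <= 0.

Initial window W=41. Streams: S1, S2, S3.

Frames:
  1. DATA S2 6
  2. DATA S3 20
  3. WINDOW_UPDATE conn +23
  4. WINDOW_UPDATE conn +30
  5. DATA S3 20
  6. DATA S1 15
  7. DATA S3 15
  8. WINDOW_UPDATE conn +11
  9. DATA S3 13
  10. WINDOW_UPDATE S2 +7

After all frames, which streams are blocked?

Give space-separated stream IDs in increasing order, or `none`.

Op 1: conn=35 S1=41 S2=35 S3=41 blocked=[]
Op 2: conn=15 S1=41 S2=35 S3=21 blocked=[]
Op 3: conn=38 S1=41 S2=35 S3=21 blocked=[]
Op 4: conn=68 S1=41 S2=35 S3=21 blocked=[]
Op 5: conn=48 S1=41 S2=35 S3=1 blocked=[]
Op 6: conn=33 S1=26 S2=35 S3=1 blocked=[]
Op 7: conn=18 S1=26 S2=35 S3=-14 blocked=[3]
Op 8: conn=29 S1=26 S2=35 S3=-14 blocked=[3]
Op 9: conn=16 S1=26 S2=35 S3=-27 blocked=[3]
Op 10: conn=16 S1=26 S2=42 S3=-27 blocked=[3]

Answer: S3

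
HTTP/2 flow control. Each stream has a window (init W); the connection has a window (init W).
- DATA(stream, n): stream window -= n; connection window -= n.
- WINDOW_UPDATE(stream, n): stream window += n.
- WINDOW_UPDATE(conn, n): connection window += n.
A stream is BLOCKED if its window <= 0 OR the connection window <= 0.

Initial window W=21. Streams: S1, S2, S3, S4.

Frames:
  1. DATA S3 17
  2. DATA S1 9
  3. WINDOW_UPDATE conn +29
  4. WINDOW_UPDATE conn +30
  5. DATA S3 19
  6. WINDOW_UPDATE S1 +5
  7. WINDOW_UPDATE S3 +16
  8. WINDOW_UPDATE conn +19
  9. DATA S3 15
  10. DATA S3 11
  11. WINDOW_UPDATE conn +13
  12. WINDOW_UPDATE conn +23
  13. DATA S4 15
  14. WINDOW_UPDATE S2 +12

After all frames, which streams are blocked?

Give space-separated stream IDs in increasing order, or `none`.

Answer: S3

Derivation:
Op 1: conn=4 S1=21 S2=21 S3=4 S4=21 blocked=[]
Op 2: conn=-5 S1=12 S2=21 S3=4 S4=21 blocked=[1, 2, 3, 4]
Op 3: conn=24 S1=12 S2=21 S3=4 S4=21 blocked=[]
Op 4: conn=54 S1=12 S2=21 S3=4 S4=21 blocked=[]
Op 5: conn=35 S1=12 S2=21 S3=-15 S4=21 blocked=[3]
Op 6: conn=35 S1=17 S2=21 S3=-15 S4=21 blocked=[3]
Op 7: conn=35 S1=17 S2=21 S3=1 S4=21 blocked=[]
Op 8: conn=54 S1=17 S2=21 S3=1 S4=21 blocked=[]
Op 9: conn=39 S1=17 S2=21 S3=-14 S4=21 blocked=[3]
Op 10: conn=28 S1=17 S2=21 S3=-25 S4=21 blocked=[3]
Op 11: conn=41 S1=17 S2=21 S3=-25 S4=21 blocked=[3]
Op 12: conn=64 S1=17 S2=21 S3=-25 S4=21 blocked=[3]
Op 13: conn=49 S1=17 S2=21 S3=-25 S4=6 blocked=[3]
Op 14: conn=49 S1=17 S2=33 S3=-25 S4=6 blocked=[3]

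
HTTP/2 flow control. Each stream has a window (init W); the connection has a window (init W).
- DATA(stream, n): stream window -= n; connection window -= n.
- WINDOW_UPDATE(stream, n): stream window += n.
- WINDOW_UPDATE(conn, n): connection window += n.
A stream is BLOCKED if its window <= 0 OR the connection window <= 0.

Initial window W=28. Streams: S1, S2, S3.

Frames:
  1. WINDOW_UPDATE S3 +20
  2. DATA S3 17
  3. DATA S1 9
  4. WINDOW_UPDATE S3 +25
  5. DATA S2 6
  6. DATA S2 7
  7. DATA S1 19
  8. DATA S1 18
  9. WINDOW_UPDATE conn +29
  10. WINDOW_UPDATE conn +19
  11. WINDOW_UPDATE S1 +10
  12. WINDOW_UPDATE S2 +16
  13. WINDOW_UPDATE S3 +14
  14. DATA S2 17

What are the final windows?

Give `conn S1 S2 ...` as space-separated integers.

Answer: -17 -8 14 70

Derivation:
Op 1: conn=28 S1=28 S2=28 S3=48 blocked=[]
Op 2: conn=11 S1=28 S2=28 S3=31 blocked=[]
Op 3: conn=2 S1=19 S2=28 S3=31 blocked=[]
Op 4: conn=2 S1=19 S2=28 S3=56 blocked=[]
Op 5: conn=-4 S1=19 S2=22 S3=56 blocked=[1, 2, 3]
Op 6: conn=-11 S1=19 S2=15 S3=56 blocked=[1, 2, 3]
Op 7: conn=-30 S1=0 S2=15 S3=56 blocked=[1, 2, 3]
Op 8: conn=-48 S1=-18 S2=15 S3=56 blocked=[1, 2, 3]
Op 9: conn=-19 S1=-18 S2=15 S3=56 blocked=[1, 2, 3]
Op 10: conn=0 S1=-18 S2=15 S3=56 blocked=[1, 2, 3]
Op 11: conn=0 S1=-8 S2=15 S3=56 blocked=[1, 2, 3]
Op 12: conn=0 S1=-8 S2=31 S3=56 blocked=[1, 2, 3]
Op 13: conn=0 S1=-8 S2=31 S3=70 blocked=[1, 2, 3]
Op 14: conn=-17 S1=-8 S2=14 S3=70 blocked=[1, 2, 3]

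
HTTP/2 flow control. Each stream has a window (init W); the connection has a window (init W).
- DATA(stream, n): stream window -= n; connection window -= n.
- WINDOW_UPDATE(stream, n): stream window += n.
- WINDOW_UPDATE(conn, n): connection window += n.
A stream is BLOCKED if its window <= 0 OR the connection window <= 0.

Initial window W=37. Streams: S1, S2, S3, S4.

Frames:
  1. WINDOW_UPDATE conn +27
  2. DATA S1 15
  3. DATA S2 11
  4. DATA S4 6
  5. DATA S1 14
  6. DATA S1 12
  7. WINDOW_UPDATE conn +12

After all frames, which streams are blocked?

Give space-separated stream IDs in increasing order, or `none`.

Op 1: conn=64 S1=37 S2=37 S3=37 S4=37 blocked=[]
Op 2: conn=49 S1=22 S2=37 S3=37 S4=37 blocked=[]
Op 3: conn=38 S1=22 S2=26 S3=37 S4=37 blocked=[]
Op 4: conn=32 S1=22 S2=26 S3=37 S4=31 blocked=[]
Op 5: conn=18 S1=8 S2=26 S3=37 S4=31 blocked=[]
Op 6: conn=6 S1=-4 S2=26 S3=37 S4=31 blocked=[1]
Op 7: conn=18 S1=-4 S2=26 S3=37 S4=31 blocked=[1]

Answer: S1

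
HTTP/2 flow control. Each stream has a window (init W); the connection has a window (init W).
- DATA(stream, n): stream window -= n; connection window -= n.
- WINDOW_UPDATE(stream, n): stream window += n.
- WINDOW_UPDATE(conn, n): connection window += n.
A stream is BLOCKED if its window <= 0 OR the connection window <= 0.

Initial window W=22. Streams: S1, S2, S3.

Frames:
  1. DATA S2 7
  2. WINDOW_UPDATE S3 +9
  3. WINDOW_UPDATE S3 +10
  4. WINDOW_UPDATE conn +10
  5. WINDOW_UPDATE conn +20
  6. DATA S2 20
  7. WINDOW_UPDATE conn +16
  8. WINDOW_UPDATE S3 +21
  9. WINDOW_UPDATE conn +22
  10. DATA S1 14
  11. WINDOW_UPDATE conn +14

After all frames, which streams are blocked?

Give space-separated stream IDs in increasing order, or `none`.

Op 1: conn=15 S1=22 S2=15 S3=22 blocked=[]
Op 2: conn=15 S1=22 S2=15 S3=31 blocked=[]
Op 3: conn=15 S1=22 S2=15 S3=41 blocked=[]
Op 4: conn=25 S1=22 S2=15 S3=41 blocked=[]
Op 5: conn=45 S1=22 S2=15 S3=41 blocked=[]
Op 6: conn=25 S1=22 S2=-5 S3=41 blocked=[2]
Op 7: conn=41 S1=22 S2=-5 S3=41 blocked=[2]
Op 8: conn=41 S1=22 S2=-5 S3=62 blocked=[2]
Op 9: conn=63 S1=22 S2=-5 S3=62 blocked=[2]
Op 10: conn=49 S1=8 S2=-5 S3=62 blocked=[2]
Op 11: conn=63 S1=8 S2=-5 S3=62 blocked=[2]

Answer: S2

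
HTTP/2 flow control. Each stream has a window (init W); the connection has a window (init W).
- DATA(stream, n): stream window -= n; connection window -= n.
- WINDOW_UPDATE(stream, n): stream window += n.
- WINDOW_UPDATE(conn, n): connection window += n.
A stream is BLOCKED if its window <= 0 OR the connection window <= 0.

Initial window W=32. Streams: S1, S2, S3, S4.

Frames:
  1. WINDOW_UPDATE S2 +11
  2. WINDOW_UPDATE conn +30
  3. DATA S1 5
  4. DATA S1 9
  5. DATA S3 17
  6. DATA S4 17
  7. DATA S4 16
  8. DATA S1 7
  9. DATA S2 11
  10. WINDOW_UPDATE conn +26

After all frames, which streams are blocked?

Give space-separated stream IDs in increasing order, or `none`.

Answer: S4

Derivation:
Op 1: conn=32 S1=32 S2=43 S3=32 S4=32 blocked=[]
Op 2: conn=62 S1=32 S2=43 S3=32 S4=32 blocked=[]
Op 3: conn=57 S1=27 S2=43 S3=32 S4=32 blocked=[]
Op 4: conn=48 S1=18 S2=43 S3=32 S4=32 blocked=[]
Op 5: conn=31 S1=18 S2=43 S3=15 S4=32 blocked=[]
Op 6: conn=14 S1=18 S2=43 S3=15 S4=15 blocked=[]
Op 7: conn=-2 S1=18 S2=43 S3=15 S4=-1 blocked=[1, 2, 3, 4]
Op 8: conn=-9 S1=11 S2=43 S3=15 S4=-1 blocked=[1, 2, 3, 4]
Op 9: conn=-20 S1=11 S2=32 S3=15 S4=-1 blocked=[1, 2, 3, 4]
Op 10: conn=6 S1=11 S2=32 S3=15 S4=-1 blocked=[4]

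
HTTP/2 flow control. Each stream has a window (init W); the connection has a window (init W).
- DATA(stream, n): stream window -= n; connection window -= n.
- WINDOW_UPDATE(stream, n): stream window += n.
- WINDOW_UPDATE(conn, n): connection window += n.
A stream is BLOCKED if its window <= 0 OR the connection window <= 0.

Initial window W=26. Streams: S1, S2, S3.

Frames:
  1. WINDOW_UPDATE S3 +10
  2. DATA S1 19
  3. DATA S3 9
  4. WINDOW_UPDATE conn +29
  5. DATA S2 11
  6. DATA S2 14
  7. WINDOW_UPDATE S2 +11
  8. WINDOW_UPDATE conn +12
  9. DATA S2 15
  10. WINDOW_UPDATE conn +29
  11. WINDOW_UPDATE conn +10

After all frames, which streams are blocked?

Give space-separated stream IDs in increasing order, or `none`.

Answer: S2

Derivation:
Op 1: conn=26 S1=26 S2=26 S3=36 blocked=[]
Op 2: conn=7 S1=7 S2=26 S3=36 blocked=[]
Op 3: conn=-2 S1=7 S2=26 S3=27 blocked=[1, 2, 3]
Op 4: conn=27 S1=7 S2=26 S3=27 blocked=[]
Op 5: conn=16 S1=7 S2=15 S3=27 blocked=[]
Op 6: conn=2 S1=7 S2=1 S3=27 blocked=[]
Op 7: conn=2 S1=7 S2=12 S3=27 blocked=[]
Op 8: conn=14 S1=7 S2=12 S3=27 blocked=[]
Op 9: conn=-1 S1=7 S2=-3 S3=27 blocked=[1, 2, 3]
Op 10: conn=28 S1=7 S2=-3 S3=27 blocked=[2]
Op 11: conn=38 S1=7 S2=-3 S3=27 blocked=[2]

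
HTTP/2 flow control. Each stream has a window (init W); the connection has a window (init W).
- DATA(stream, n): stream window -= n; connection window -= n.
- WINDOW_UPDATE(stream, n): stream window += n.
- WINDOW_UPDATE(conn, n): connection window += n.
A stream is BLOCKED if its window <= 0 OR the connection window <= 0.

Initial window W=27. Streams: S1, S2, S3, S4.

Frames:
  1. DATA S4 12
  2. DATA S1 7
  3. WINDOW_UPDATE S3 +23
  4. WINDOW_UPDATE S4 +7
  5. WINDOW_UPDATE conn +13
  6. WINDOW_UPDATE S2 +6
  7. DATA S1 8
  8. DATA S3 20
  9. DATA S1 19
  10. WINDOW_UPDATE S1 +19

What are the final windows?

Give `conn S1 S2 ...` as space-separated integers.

Answer: -26 12 33 30 22

Derivation:
Op 1: conn=15 S1=27 S2=27 S3=27 S4=15 blocked=[]
Op 2: conn=8 S1=20 S2=27 S3=27 S4=15 blocked=[]
Op 3: conn=8 S1=20 S2=27 S3=50 S4=15 blocked=[]
Op 4: conn=8 S1=20 S2=27 S3=50 S4=22 blocked=[]
Op 5: conn=21 S1=20 S2=27 S3=50 S4=22 blocked=[]
Op 6: conn=21 S1=20 S2=33 S3=50 S4=22 blocked=[]
Op 7: conn=13 S1=12 S2=33 S3=50 S4=22 blocked=[]
Op 8: conn=-7 S1=12 S2=33 S3=30 S4=22 blocked=[1, 2, 3, 4]
Op 9: conn=-26 S1=-7 S2=33 S3=30 S4=22 blocked=[1, 2, 3, 4]
Op 10: conn=-26 S1=12 S2=33 S3=30 S4=22 blocked=[1, 2, 3, 4]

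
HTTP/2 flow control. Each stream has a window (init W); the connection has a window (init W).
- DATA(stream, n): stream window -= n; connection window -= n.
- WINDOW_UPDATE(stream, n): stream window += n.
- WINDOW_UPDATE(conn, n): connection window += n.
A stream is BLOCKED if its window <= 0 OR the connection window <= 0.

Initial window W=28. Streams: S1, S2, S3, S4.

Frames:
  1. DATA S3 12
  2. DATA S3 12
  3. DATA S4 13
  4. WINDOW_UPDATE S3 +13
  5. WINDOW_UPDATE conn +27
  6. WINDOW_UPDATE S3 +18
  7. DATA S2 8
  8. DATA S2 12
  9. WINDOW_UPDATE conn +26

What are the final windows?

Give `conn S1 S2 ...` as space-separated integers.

Answer: 24 28 8 35 15

Derivation:
Op 1: conn=16 S1=28 S2=28 S3=16 S4=28 blocked=[]
Op 2: conn=4 S1=28 S2=28 S3=4 S4=28 blocked=[]
Op 3: conn=-9 S1=28 S2=28 S3=4 S4=15 blocked=[1, 2, 3, 4]
Op 4: conn=-9 S1=28 S2=28 S3=17 S4=15 blocked=[1, 2, 3, 4]
Op 5: conn=18 S1=28 S2=28 S3=17 S4=15 blocked=[]
Op 6: conn=18 S1=28 S2=28 S3=35 S4=15 blocked=[]
Op 7: conn=10 S1=28 S2=20 S3=35 S4=15 blocked=[]
Op 8: conn=-2 S1=28 S2=8 S3=35 S4=15 blocked=[1, 2, 3, 4]
Op 9: conn=24 S1=28 S2=8 S3=35 S4=15 blocked=[]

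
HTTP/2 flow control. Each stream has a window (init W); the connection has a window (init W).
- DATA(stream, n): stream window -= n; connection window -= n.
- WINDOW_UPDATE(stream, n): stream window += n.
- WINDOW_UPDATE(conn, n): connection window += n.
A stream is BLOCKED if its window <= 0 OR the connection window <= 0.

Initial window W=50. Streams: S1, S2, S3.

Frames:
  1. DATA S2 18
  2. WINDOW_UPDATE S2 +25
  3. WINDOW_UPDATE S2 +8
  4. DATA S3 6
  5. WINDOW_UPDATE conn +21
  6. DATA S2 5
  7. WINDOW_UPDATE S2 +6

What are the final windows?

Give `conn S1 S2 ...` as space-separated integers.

Answer: 42 50 66 44

Derivation:
Op 1: conn=32 S1=50 S2=32 S3=50 blocked=[]
Op 2: conn=32 S1=50 S2=57 S3=50 blocked=[]
Op 3: conn=32 S1=50 S2=65 S3=50 blocked=[]
Op 4: conn=26 S1=50 S2=65 S3=44 blocked=[]
Op 5: conn=47 S1=50 S2=65 S3=44 blocked=[]
Op 6: conn=42 S1=50 S2=60 S3=44 blocked=[]
Op 7: conn=42 S1=50 S2=66 S3=44 blocked=[]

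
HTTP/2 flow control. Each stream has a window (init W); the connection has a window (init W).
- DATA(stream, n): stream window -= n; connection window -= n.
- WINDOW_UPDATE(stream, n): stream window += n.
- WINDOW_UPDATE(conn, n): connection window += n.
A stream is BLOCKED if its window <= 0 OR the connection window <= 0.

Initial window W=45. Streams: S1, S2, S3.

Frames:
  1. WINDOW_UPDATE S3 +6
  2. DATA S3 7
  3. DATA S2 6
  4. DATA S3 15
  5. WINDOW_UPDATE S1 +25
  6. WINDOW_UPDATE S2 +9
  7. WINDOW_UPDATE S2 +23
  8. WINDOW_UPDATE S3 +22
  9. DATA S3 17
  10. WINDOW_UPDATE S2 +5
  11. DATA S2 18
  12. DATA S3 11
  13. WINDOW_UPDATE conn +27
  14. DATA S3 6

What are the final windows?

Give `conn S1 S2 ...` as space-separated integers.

Op 1: conn=45 S1=45 S2=45 S3=51 blocked=[]
Op 2: conn=38 S1=45 S2=45 S3=44 blocked=[]
Op 3: conn=32 S1=45 S2=39 S3=44 blocked=[]
Op 4: conn=17 S1=45 S2=39 S3=29 blocked=[]
Op 5: conn=17 S1=70 S2=39 S3=29 blocked=[]
Op 6: conn=17 S1=70 S2=48 S3=29 blocked=[]
Op 7: conn=17 S1=70 S2=71 S3=29 blocked=[]
Op 8: conn=17 S1=70 S2=71 S3=51 blocked=[]
Op 9: conn=0 S1=70 S2=71 S3=34 blocked=[1, 2, 3]
Op 10: conn=0 S1=70 S2=76 S3=34 blocked=[1, 2, 3]
Op 11: conn=-18 S1=70 S2=58 S3=34 blocked=[1, 2, 3]
Op 12: conn=-29 S1=70 S2=58 S3=23 blocked=[1, 2, 3]
Op 13: conn=-2 S1=70 S2=58 S3=23 blocked=[1, 2, 3]
Op 14: conn=-8 S1=70 S2=58 S3=17 blocked=[1, 2, 3]

Answer: -8 70 58 17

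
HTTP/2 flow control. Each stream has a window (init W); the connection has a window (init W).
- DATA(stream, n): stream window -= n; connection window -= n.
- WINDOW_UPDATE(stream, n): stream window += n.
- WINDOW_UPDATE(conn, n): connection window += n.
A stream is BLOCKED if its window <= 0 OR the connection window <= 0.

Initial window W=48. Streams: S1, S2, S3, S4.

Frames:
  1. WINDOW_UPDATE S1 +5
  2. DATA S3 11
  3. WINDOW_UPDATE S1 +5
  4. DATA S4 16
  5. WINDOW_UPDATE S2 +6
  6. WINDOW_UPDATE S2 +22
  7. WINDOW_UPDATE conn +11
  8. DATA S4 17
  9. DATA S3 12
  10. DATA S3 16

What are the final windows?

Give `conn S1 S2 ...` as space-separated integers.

Answer: -13 58 76 9 15

Derivation:
Op 1: conn=48 S1=53 S2=48 S3=48 S4=48 blocked=[]
Op 2: conn=37 S1=53 S2=48 S3=37 S4=48 blocked=[]
Op 3: conn=37 S1=58 S2=48 S3=37 S4=48 blocked=[]
Op 4: conn=21 S1=58 S2=48 S3=37 S4=32 blocked=[]
Op 5: conn=21 S1=58 S2=54 S3=37 S4=32 blocked=[]
Op 6: conn=21 S1=58 S2=76 S3=37 S4=32 blocked=[]
Op 7: conn=32 S1=58 S2=76 S3=37 S4=32 blocked=[]
Op 8: conn=15 S1=58 S2=76 S3=37 S4=15 blocked=[]
Op 9: conn=3 S1=58 S2=76 S3=25 S4=15 blocked=[]
Op 10: conn=-13 S1=58 S2=76 S3=9 S4=15 blocked=[1, 2, 3, 4]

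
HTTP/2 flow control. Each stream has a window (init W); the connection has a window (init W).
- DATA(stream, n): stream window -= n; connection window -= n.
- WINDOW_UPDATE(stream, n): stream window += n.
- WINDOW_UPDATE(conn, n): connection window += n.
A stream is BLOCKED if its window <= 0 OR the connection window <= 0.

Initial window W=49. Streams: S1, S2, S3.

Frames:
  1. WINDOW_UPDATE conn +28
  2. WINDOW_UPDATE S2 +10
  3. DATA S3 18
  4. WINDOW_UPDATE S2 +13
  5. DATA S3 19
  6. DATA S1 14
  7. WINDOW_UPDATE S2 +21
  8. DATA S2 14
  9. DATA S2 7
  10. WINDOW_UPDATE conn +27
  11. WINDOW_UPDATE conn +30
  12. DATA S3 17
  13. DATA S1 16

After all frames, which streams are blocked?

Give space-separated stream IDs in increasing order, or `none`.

Answer: S3

Derivation:
Op 1: conn=77 S1=49 S2=49 S3=49 blocked=[]
Op 2: conn=77 S1=49 S2=59 S3=49 blocked=[]
Op 3: conn=59 S1=49 S2=59 S3=31 blocked=[]
Op 4: conn=59 S1=49 S2=72 S3=31 blocked=[]
Op 5: conn=40 S1=49 S2=72 S3=12 blocked=[]
Op 6: conn=26 S1=35 S2=72 S3=12 blocked=[]
Op 7: conn=26 S1=35 S2=93 S3=12 blocked=[]
Op 8: conn=12 S1=35 S2=79 S3=12 blocked=[]
Op 9: conn=5 S1=35 S2=72 S3=12 blocked=[]
Op 10: conn=32 S1=35 S2=72 S3=12 blocked=[]
Op 11: conn=62 S1=35 S2=72 S3=12 blocked=[]
Op 12: conn=45 S1=35 S2=72 S3=-5 blocked=[3]
Op 13: conn=29 S1=19 S2=72 S3=-5 blocked=[3]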